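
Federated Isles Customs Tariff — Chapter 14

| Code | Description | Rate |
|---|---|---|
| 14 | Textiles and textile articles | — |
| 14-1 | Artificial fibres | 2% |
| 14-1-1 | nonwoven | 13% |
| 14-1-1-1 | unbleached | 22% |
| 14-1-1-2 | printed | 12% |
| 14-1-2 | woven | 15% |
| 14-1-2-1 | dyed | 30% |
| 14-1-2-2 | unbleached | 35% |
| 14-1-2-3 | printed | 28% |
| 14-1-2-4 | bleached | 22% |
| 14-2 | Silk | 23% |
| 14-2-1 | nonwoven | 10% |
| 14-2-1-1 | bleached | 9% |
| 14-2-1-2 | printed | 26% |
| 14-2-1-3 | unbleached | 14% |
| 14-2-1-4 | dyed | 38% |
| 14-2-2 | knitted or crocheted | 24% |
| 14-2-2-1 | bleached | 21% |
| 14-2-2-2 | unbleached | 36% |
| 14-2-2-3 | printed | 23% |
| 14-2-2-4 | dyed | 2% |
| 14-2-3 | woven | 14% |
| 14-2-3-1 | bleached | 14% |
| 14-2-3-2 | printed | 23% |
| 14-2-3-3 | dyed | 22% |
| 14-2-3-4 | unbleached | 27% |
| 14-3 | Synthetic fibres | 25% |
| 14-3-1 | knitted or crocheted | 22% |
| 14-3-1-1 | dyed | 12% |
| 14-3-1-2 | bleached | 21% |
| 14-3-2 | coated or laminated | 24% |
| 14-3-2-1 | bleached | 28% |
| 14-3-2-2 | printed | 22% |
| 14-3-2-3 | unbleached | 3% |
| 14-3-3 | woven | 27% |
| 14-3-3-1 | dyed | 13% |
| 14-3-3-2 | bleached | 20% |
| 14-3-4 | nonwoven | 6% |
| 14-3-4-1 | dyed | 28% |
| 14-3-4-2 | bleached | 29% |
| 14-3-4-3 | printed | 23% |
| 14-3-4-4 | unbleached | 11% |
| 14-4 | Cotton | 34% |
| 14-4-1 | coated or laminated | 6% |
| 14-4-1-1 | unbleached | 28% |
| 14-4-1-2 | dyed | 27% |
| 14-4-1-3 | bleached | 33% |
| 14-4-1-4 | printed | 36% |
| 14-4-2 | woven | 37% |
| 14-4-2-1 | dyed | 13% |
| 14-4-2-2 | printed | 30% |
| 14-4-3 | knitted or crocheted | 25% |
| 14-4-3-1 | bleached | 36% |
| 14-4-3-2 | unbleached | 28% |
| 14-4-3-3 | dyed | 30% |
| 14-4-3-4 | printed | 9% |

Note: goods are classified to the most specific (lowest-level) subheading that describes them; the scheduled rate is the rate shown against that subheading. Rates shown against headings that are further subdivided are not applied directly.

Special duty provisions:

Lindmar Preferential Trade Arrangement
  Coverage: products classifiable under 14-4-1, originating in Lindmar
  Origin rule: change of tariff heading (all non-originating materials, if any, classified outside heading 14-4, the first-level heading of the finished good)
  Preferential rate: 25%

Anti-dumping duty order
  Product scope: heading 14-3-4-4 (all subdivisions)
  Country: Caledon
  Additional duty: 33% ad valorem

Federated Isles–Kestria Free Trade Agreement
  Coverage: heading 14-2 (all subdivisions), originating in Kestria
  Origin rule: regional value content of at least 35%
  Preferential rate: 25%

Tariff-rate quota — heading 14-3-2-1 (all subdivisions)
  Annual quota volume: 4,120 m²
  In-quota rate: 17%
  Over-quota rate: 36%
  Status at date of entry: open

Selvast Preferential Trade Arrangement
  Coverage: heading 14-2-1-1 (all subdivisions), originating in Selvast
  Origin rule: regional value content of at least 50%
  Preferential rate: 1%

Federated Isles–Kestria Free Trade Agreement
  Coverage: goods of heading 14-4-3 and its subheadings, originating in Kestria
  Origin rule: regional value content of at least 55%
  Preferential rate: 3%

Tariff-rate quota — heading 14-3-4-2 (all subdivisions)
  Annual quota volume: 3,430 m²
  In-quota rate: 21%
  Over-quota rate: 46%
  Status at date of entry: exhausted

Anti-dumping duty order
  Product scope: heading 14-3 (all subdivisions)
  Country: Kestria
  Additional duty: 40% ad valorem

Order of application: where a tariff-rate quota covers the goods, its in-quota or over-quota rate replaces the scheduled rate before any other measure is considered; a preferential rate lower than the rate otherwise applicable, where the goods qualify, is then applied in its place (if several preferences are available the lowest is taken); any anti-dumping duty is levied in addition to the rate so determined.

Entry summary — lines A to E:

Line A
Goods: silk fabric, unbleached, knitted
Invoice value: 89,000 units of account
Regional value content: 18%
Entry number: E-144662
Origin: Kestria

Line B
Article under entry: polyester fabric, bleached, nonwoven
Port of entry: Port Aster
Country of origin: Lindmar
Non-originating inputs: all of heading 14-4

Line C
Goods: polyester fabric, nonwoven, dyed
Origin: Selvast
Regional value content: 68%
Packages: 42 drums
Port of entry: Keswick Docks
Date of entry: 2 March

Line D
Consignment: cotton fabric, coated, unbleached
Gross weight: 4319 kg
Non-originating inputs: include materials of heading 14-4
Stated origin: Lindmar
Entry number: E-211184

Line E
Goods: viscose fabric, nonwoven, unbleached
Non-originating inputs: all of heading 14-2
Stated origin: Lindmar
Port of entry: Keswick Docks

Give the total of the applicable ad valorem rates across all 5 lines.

Line A: silk → 14-2; knitted → 14-2-2; unbleached → 14-2-2-2. Scheduled 36%. Kestria agreement on 14-2: RVC < 35%; Kestria agreement on 14-4-3: 14-2-2-2 not covered. → 36%.
Line B: polyester → 14-3; nonwoven → 14-3-4; bleached → 14-3-4-2. Scheduled 29%. quota on 14-3-4-2 exhausted → over-quota 46%; Lindmar agreement on 14-4-1: 14-3-4-2 not covered. → 46%.
Line C: polyester → 14-3; nonwoven → 14-3-4; dyed → 14-3-4-1. Scheduled 28%. Selvast agreement on 14-2-1-1: 14-3-4-1 not covered. → 28%.
Line D: cotton → 14-4; coated → 14-4-1; unbleached → 14-4-1-1. Scheduled 28%. Lindmar agreement on 14-4-1: CTH not met. → 28%.
Line E: viscose → 14-1; nonwoven → 14-1-1; unbleached → 14-1-1-1. Scheduled 22%. Lindmar agreement on 14-4-1: 14-1-1-1 not covered. → 22%.
Sum: 36% + 46% + 28% + 28% + 22% = 160%.

160%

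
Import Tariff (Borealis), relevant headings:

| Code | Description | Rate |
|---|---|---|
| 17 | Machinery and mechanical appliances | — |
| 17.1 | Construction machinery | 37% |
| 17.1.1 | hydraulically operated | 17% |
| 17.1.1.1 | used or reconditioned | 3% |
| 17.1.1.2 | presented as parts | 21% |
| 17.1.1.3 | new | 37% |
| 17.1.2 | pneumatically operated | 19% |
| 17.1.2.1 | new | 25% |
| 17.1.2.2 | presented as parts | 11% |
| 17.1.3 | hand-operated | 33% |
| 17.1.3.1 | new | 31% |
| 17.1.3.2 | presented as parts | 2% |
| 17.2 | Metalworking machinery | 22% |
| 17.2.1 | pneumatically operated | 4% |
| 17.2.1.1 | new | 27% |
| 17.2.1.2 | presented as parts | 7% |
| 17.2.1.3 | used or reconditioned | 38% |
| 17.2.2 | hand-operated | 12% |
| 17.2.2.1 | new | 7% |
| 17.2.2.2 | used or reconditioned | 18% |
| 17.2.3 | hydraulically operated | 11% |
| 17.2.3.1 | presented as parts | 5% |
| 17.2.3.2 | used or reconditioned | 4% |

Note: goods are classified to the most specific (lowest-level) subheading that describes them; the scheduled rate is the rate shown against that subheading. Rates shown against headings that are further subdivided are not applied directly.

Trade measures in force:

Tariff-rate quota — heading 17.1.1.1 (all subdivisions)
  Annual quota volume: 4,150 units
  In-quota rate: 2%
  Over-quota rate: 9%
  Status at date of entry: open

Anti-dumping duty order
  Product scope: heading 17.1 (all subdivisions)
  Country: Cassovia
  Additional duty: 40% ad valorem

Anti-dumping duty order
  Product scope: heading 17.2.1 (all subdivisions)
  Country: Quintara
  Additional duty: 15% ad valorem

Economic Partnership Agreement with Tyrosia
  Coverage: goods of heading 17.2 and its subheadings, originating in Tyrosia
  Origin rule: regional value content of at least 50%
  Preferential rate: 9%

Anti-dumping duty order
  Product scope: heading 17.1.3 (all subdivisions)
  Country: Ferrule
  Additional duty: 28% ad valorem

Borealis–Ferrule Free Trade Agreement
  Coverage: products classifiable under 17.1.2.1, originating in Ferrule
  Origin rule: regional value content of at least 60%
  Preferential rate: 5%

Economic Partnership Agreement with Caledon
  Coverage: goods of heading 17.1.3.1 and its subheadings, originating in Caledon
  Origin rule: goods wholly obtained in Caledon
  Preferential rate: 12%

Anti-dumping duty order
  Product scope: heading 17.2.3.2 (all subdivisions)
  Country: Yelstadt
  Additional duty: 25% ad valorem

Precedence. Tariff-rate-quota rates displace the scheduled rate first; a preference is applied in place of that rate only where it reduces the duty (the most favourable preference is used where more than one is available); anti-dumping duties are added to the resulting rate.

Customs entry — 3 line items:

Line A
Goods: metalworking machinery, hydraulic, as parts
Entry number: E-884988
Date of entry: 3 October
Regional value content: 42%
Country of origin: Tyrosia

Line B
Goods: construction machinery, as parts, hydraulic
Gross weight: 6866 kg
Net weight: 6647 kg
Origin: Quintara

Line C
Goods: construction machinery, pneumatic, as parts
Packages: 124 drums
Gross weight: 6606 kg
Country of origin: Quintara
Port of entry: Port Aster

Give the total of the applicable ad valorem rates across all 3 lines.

Line A: metalworking → 17.2; hydraulic → 17.2.3; as parts → 17.2.3.1. Scheduled 5%. Tyrosia agreement on 17.2: RVC < 50%. → 5%.
Line B: construction → 17.1; hydraulic → 17.1.1; as parts → 17.1.1.2. Scheduled 21%. No special measure applies. → 21%.
Line C: construction → 17.1; pneumatic → 17.1.2; as parts → 17.1.2.2. Scheduled 11%. No special measure applies. → 11%.
Sum: 5% + 21% + 11% = 37%.

37%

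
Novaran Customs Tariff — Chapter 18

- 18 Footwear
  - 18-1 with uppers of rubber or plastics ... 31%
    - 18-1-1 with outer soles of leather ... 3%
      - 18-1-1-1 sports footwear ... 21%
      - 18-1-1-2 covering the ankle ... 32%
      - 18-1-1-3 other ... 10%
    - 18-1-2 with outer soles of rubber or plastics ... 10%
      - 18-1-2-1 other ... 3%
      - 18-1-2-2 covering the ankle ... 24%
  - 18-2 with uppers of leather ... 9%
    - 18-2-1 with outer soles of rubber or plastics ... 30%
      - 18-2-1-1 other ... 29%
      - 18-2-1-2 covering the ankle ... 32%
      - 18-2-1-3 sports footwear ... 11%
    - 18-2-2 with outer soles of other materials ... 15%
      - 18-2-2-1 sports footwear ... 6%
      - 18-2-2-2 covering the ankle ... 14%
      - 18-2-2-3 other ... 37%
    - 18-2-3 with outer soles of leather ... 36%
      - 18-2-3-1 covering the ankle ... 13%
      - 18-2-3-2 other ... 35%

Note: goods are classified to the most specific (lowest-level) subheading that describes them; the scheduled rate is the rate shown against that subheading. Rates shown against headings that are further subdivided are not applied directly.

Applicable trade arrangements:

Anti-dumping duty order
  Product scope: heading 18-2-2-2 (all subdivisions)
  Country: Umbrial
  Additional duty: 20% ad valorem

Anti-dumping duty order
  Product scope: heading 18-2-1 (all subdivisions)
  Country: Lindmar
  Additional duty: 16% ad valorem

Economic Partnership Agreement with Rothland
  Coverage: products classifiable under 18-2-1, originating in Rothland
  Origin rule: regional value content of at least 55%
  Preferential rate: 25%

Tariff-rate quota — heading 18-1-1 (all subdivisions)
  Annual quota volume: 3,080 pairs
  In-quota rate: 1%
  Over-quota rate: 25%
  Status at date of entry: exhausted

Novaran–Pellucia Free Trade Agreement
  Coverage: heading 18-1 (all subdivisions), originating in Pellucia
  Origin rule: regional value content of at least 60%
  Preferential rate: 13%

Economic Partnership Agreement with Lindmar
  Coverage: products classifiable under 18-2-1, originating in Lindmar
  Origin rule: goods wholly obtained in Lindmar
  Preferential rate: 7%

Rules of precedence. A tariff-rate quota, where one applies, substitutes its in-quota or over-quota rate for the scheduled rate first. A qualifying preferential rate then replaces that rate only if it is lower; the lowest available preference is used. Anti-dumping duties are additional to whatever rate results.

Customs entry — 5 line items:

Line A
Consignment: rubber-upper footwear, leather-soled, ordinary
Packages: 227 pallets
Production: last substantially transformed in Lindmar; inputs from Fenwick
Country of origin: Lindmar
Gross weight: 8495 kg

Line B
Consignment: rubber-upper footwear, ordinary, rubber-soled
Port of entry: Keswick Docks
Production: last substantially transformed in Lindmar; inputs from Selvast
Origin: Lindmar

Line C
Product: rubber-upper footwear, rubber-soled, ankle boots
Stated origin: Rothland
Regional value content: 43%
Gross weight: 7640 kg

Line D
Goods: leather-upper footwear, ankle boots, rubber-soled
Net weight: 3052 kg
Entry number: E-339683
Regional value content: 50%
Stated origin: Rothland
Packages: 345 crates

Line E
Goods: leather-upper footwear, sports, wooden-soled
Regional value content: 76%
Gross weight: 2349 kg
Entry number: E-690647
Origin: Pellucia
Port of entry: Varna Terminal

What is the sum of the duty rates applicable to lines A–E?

Line A: rubber-upper → 18-1; leather-soled → 18-1-1; ordinary → 18-1-1-3. Scheduled 10%. quota on 18-1-1 exhausted → over-quota 25%; Lindmar agreement on 18-2-1: 18-1-1-3 not covered. → 25%.
Line B: rubber-upper → 18-1; rubber-soled → 18-1-2; ordinary → 18-1-2-1. Scheduled 3%. Lindmar agreement on 18-2-1: 18-1-2-1 not covered. → 3%.
Line C: rubber-upper → 18-1; rubber-soled → 18-1-2; ankle boots → 18-1-2-2. Scheduled 24%. Rothland agreement on 18-2-1: 18-1-2-2 not covered. → 24%.
Line D: leather-upper → 18-2; rubber-soled → 18-2-1; ankle boots → 18-2-1-2. Scheduled 32%. Rothland agreement on 18-2-1: RVC < 55%. → 32%.
Line E: leather-upper → 18-2; wooden-soled → 18-2-2; sports → 18-2-2-1. Scheduled 6%. Pellucia agreement on 18-1: 18-2-2-1 not covered. → 6%.
Sum: 25% + 3% + 24% + 32% + 6% = 90%.

90%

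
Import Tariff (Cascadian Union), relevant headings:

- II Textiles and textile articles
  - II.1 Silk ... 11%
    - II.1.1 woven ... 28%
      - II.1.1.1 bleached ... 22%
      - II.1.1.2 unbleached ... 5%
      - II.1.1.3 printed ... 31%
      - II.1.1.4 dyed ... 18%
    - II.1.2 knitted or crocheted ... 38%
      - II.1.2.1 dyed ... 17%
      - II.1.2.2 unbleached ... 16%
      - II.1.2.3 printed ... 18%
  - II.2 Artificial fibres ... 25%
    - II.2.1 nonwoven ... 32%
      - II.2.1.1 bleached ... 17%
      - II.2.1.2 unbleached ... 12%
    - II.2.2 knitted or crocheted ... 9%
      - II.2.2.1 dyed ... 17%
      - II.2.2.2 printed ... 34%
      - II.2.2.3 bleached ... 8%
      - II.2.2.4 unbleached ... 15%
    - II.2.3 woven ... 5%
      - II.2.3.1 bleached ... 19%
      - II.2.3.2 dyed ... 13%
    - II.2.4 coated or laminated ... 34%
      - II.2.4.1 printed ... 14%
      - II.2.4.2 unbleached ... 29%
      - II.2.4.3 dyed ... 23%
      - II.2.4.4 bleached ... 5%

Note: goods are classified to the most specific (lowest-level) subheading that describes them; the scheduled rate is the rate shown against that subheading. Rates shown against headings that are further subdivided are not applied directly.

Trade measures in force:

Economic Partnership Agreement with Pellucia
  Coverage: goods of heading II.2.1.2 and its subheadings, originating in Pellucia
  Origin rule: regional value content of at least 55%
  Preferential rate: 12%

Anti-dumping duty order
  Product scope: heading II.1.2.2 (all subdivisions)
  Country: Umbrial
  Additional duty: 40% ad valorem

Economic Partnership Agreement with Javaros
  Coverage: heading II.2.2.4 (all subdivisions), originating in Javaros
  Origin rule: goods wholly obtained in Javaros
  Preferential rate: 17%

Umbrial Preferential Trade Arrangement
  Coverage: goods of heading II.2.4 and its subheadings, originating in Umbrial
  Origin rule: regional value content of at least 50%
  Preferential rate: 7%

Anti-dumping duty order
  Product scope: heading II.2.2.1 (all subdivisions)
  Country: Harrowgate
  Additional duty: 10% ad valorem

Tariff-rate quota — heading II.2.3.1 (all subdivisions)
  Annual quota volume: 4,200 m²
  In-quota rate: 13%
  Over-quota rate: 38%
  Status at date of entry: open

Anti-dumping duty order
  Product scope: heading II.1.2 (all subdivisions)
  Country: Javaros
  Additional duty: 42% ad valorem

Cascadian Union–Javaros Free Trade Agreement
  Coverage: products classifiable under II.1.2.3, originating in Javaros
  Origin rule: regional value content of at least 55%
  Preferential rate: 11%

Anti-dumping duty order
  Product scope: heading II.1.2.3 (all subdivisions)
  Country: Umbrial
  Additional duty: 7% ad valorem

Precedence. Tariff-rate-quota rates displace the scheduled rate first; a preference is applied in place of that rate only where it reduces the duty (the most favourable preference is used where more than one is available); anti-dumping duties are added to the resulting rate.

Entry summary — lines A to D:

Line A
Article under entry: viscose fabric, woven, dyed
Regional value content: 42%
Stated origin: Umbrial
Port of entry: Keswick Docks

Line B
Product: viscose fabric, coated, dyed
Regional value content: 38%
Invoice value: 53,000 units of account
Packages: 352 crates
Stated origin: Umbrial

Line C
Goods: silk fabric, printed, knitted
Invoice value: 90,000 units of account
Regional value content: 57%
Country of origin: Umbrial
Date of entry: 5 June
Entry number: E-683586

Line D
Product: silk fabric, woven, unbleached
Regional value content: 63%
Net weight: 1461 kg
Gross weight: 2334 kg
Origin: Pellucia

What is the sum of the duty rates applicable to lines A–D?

66%

Line A: viscose → II.2; woven → II.2.3; dyed → II.2.3.2. Scheduled 13%. Umbrial agreement on II.2.4: II.2.3.2 not covered. → 13%.
Line B: viscose → II.2; coated → II.2.4; dyed → II.2.4.3. Scheduled 23%. Umbrial agreement on II.2.4: RVC < 50%. → 23%.
Line C: silk → II.1; knitted → II.1.2; printed → II.1.2.3. Scheduled 18%. Umbrial agreement on II.2.4: II.1.2.3 not covered; anti-dumping (Umbrial, II.1.2.3): +7%; total 18% + 7% = 25%. → 25%.
Line D: silk → II.1; woven → II.1.1; unbleached → II.1.1.2. Scheduled 5%. Pellucia agreement on II.2.1.2: II.1.1.2 not covered. → 5%.
Sum: 13% + 23% + 25% + 5% = 66%.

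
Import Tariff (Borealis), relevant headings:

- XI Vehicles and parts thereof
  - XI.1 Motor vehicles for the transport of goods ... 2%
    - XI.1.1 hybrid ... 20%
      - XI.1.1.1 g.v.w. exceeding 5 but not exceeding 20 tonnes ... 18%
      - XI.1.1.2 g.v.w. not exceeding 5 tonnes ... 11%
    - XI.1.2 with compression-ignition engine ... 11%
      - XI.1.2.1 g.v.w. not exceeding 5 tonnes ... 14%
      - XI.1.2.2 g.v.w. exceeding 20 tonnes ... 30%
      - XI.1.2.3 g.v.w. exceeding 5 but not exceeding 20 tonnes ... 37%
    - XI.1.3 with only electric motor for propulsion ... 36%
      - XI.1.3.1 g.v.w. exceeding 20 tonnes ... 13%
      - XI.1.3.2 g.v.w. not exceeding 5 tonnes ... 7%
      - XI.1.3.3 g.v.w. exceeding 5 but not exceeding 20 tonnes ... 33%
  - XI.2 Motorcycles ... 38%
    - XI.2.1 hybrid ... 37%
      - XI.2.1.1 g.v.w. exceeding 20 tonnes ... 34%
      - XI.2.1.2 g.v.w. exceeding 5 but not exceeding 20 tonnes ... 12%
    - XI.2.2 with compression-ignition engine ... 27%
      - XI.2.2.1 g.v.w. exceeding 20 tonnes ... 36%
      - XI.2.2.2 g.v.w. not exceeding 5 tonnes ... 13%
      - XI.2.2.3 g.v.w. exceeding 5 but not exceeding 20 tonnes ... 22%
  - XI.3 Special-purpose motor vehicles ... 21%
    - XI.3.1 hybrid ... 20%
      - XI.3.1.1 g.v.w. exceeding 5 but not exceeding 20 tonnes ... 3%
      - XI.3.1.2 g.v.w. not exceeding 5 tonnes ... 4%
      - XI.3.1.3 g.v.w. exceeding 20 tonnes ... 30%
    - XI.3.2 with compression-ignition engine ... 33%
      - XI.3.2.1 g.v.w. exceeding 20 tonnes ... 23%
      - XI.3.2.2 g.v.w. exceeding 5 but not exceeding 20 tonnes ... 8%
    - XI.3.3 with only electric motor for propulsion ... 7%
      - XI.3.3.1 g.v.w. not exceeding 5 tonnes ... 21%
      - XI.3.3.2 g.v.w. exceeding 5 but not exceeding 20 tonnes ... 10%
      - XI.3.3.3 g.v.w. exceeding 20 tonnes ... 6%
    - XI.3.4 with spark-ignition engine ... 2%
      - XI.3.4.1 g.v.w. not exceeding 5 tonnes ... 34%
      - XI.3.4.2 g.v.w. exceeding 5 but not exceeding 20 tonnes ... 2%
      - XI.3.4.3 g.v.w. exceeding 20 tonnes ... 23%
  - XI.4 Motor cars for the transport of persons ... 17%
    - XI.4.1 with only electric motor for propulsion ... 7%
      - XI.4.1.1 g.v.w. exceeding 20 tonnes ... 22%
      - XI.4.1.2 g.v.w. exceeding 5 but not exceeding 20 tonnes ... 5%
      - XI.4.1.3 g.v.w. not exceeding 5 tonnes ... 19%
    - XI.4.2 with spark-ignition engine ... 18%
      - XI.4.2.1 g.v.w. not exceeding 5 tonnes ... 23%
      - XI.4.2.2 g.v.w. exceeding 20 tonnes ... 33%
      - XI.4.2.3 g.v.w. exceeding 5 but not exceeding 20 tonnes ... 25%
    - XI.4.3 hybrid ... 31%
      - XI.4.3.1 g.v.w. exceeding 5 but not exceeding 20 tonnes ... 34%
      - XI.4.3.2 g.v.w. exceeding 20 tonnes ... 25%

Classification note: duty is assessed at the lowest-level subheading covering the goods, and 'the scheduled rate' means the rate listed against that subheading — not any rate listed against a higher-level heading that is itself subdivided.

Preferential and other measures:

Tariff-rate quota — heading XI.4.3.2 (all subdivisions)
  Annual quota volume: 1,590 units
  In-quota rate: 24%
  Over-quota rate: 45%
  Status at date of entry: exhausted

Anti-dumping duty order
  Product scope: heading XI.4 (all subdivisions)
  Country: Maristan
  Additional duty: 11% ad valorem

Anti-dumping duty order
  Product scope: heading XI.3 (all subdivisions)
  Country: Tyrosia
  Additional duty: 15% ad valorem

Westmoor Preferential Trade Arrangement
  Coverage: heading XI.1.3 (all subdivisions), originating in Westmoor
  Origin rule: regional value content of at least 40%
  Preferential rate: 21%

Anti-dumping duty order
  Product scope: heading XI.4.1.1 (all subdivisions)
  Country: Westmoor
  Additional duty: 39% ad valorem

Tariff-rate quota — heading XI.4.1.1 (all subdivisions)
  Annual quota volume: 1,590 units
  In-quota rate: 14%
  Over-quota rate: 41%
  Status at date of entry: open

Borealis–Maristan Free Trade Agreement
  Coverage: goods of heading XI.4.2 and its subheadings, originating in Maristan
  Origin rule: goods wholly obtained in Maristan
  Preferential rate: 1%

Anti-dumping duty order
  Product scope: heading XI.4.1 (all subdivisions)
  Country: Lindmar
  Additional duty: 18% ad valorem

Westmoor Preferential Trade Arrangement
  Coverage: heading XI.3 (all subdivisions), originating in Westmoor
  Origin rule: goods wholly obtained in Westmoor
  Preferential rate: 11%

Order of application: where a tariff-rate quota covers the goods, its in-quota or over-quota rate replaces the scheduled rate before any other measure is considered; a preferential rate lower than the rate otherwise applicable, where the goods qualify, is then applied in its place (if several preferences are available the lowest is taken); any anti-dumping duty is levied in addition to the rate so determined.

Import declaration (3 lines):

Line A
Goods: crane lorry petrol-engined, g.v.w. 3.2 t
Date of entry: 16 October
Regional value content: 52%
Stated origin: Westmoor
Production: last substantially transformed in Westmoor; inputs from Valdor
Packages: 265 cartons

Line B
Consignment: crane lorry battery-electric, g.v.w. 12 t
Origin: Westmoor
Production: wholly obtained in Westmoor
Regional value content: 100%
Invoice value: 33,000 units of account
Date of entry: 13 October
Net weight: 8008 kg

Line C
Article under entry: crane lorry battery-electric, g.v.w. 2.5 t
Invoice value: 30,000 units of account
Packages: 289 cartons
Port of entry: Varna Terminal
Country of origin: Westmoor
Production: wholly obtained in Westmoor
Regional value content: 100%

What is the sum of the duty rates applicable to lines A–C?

Line A: crane lorry → XI.3; petrol-engined → XI.3.4; g.v.w. 3.2 t → XI.3.4.1. Scheduled 34%. Westmoor agreement on XI.1.3: XI.3.4.1 not covered; Westmoor agreement on XI.3: not wholly obtained. → 34%.
Line B: crane lorry → XI.3; battery-electric → XI.3.3; g.v.w. 12 t → XI.3.3.2. Scheduled 10%. Westmoor agreement on XI.1.3: XI.3.3.2 not covered; Westmoor agreement on XI.3: wholly obtained → 11% available; preference 11% not lower than 10% → no reduction. → 10%.
Line C: crane lorry → XI.3; battery-electric → XI.3.3; g.v.w. 2.5 t → XI.3.3.1. Scheduled 21%. Westmoor agreement on XI.1.3: XI.3.3.1 not covered; Westmoor agreement on XI.3: wholly obtained → 11% available; preferential 11%. → 11%.
Sum: 34% + 10% + 11% = 55%.

55%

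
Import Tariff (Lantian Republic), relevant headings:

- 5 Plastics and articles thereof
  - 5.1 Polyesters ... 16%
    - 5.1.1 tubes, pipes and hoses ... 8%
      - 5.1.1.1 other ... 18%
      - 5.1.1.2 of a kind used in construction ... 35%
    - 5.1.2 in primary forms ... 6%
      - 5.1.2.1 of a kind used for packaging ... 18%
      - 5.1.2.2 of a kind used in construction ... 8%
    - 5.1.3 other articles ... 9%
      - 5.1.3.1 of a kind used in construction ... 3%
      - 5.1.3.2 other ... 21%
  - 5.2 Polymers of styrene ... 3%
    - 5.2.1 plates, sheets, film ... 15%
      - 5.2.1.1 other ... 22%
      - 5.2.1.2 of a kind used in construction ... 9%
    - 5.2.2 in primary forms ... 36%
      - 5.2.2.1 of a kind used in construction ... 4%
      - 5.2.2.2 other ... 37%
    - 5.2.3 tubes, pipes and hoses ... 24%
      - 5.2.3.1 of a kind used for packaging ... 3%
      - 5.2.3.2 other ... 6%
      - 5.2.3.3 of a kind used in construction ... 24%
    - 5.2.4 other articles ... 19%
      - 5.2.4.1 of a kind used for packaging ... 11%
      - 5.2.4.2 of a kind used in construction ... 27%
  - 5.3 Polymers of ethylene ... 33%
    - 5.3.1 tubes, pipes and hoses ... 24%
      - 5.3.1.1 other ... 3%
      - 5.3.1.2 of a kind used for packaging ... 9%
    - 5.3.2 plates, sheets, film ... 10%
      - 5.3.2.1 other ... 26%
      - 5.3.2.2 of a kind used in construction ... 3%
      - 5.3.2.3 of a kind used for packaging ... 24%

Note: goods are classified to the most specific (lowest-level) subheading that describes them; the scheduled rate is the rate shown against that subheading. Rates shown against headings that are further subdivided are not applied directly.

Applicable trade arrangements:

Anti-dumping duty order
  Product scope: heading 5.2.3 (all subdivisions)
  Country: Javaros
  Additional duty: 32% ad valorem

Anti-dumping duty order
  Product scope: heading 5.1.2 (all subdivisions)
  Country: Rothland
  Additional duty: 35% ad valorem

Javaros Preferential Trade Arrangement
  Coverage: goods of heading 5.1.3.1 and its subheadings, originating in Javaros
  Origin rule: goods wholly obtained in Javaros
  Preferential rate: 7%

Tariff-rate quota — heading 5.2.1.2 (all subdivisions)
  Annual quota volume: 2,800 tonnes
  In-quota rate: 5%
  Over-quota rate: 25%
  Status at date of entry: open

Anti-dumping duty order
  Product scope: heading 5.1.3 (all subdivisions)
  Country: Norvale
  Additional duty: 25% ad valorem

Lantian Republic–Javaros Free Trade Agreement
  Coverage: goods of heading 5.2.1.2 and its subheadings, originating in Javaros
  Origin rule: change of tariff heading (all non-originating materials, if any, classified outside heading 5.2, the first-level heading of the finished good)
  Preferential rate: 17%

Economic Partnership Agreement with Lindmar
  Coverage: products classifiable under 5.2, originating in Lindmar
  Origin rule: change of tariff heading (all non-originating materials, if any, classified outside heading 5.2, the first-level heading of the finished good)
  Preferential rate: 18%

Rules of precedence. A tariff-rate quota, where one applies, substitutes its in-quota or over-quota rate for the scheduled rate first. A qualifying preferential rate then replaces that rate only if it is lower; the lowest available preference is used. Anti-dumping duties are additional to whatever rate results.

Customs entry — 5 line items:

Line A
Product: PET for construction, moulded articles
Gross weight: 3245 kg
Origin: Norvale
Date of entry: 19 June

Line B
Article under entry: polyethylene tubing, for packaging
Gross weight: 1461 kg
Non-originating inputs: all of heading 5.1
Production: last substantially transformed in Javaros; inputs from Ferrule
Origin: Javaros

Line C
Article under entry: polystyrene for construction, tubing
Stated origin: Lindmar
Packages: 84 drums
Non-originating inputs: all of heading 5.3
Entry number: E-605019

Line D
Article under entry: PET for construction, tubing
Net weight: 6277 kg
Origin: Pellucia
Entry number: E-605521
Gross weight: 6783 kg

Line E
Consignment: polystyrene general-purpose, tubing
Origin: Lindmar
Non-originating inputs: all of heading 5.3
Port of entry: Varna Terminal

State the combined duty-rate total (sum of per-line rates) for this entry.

Line A: PET → 5.1; moulded articles → 5.1.3; for construction → 5.1.3.1. Scheduled 3%. anti-dumping (Norvale, 5.1.3): +25%; total 3% + 25% = 28%. → 28%.
Line B: polyethylene → 5.3; tubing → 5.3.1; for packaging → 5.3.1.2. Scheduled 9%. Javaros agreement on 5.1.3.1: 5.3.1.2 not covered; Javaros agreement on 5.2.1.2: 5.3.1.2 not covered. → 9%.
Line C: polystyrene → 5.2; tubing → 5.2.3; for construction → 5.2.3.3. Scheduled 24%. Lindmar agreement on 5.2: CTH met → 18% available; preferential 18%. → 18%.
Line D: PET → 5.1; tubing → 5.1.1; for construction → 5.1.1.2. Scheduled 35%. No special measure applies. → 35%.
Line E: polystyrene → 5.2; tubing → 5.2.3; general-purpose → 5.2.3.2. Scheduled 6%. Lindmar agreement on 5.2: CTH met → 18% available; preference 18% not lower than 6% → no reduction. → 6%.
Sum: 28% + 9% + 18% + 35% + 6% = 96%.

96%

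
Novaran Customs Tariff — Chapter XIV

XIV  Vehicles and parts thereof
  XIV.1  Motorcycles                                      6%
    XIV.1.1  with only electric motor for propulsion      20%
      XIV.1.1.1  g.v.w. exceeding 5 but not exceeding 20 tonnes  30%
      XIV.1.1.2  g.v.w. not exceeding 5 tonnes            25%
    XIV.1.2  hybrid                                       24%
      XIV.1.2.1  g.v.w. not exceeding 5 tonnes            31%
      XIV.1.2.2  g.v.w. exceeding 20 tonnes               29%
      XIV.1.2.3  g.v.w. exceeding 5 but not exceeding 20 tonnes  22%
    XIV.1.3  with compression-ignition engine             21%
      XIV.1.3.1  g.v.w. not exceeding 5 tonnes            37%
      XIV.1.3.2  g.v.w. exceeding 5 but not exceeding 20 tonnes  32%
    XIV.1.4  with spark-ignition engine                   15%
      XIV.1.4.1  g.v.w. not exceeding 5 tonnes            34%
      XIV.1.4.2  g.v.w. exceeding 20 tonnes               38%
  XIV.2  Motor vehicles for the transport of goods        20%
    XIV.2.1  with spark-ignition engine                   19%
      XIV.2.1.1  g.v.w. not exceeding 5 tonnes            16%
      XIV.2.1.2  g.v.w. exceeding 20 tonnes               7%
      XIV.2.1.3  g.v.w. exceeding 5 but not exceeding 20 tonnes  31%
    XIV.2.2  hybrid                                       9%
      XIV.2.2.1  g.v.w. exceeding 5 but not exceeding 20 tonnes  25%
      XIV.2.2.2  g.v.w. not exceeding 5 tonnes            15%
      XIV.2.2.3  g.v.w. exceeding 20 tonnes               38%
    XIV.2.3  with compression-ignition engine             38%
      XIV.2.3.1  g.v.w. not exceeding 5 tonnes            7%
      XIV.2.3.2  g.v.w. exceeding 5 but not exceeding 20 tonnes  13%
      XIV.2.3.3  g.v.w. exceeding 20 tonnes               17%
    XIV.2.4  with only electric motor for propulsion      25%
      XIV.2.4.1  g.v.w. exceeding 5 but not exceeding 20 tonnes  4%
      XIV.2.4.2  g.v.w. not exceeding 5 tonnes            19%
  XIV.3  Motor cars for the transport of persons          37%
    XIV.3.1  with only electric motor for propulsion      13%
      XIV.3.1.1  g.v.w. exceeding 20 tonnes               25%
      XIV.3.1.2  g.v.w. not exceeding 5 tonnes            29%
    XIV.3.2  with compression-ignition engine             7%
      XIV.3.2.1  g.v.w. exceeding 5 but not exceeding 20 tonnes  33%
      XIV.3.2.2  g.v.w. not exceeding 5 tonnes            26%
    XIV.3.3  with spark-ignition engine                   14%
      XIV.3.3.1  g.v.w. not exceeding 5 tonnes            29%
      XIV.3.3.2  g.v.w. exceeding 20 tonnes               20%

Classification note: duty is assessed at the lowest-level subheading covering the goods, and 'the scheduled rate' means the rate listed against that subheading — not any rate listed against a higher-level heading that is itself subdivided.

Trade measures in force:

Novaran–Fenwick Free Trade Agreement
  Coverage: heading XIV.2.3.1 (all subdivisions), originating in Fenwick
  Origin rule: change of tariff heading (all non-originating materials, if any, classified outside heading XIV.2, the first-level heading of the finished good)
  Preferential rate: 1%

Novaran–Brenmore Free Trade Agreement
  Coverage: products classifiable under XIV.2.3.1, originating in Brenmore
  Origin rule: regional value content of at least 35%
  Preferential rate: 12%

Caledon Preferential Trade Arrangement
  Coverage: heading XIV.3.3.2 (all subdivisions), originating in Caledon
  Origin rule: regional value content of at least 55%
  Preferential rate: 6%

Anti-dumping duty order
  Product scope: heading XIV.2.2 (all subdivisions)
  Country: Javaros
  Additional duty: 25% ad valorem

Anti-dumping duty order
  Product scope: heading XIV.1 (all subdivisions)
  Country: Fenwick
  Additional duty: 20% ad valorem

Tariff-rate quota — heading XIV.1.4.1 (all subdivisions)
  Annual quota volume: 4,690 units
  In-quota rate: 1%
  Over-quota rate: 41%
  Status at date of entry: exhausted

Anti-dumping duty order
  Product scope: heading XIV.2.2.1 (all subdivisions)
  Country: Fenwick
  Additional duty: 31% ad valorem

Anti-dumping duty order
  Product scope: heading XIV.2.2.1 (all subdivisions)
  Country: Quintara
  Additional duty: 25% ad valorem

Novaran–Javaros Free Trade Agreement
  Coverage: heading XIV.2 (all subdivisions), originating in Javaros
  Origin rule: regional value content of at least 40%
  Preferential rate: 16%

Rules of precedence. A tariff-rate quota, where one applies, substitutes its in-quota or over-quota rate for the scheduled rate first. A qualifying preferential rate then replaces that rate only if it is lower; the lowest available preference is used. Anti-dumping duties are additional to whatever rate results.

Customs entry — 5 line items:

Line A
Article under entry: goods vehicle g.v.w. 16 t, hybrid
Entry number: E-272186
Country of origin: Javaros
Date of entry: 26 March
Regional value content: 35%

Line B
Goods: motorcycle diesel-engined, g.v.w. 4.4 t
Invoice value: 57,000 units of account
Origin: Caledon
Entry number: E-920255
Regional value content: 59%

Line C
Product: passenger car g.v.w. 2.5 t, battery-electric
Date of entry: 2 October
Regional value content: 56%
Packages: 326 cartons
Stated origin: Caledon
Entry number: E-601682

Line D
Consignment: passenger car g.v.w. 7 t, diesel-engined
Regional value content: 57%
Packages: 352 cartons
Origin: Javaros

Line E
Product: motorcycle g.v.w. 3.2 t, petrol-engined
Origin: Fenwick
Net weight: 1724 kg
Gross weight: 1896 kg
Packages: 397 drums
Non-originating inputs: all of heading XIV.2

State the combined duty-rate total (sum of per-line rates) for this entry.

210%

Line A: goods vehicle → XIV.2; hybrid → XIV.2.2; g.v.w. 16 t → XIV.2.2.1. Scheduled 25%. Javaros agreement on XIV.2: RVC < 40%; anti-dumping (Javaros, XIV.2.2): +25%; total 25% + 25% = 50%. → 50%.
Line B: motorcycle → XIV.1; diesel-engined → XIV.1.3; g.v.w. 4.4 t → XIV.1.3.1. Scheduled 37%. Caledon agreement on XIV.3.3.2: XIV.1.3.1 not covered. → 37%.
Line C: passenger car → XIV.3; battery-electric → XIV.3.1; g.v.w. 2.5 t → XIV.3.1.2. Scheduled 29%. Caledon agreement on XIV.3.3.2: XIV.3.1.2 not covered. → 29%.
Line D: passenger car → XIV.3; diesel-engined → XIV.3.2; g.v.w. 7 t → XIV.3.2.1. Scheduled 33%. Javaros agreement on XIV.2: XIV.3.2.1 not covered. → 33%.
Line E: motorcycle → XIV.1; petrol-engined → XIV.1.4; g.v.w. 3.2 t → XIV.1.4.1. Scheduled 34%. quota on XIV.1.4.1 exhausted → over-quota 41%; Fenwick agreement on XIV.2.3.1: XIV.1.4.1 not covered; anti-dumping (Fenwick, XIV.1): +20%; total 41% + 20% = 61%. → 61%.
Sum: 50% + 37% + 29% + 33% + 61% = 210%.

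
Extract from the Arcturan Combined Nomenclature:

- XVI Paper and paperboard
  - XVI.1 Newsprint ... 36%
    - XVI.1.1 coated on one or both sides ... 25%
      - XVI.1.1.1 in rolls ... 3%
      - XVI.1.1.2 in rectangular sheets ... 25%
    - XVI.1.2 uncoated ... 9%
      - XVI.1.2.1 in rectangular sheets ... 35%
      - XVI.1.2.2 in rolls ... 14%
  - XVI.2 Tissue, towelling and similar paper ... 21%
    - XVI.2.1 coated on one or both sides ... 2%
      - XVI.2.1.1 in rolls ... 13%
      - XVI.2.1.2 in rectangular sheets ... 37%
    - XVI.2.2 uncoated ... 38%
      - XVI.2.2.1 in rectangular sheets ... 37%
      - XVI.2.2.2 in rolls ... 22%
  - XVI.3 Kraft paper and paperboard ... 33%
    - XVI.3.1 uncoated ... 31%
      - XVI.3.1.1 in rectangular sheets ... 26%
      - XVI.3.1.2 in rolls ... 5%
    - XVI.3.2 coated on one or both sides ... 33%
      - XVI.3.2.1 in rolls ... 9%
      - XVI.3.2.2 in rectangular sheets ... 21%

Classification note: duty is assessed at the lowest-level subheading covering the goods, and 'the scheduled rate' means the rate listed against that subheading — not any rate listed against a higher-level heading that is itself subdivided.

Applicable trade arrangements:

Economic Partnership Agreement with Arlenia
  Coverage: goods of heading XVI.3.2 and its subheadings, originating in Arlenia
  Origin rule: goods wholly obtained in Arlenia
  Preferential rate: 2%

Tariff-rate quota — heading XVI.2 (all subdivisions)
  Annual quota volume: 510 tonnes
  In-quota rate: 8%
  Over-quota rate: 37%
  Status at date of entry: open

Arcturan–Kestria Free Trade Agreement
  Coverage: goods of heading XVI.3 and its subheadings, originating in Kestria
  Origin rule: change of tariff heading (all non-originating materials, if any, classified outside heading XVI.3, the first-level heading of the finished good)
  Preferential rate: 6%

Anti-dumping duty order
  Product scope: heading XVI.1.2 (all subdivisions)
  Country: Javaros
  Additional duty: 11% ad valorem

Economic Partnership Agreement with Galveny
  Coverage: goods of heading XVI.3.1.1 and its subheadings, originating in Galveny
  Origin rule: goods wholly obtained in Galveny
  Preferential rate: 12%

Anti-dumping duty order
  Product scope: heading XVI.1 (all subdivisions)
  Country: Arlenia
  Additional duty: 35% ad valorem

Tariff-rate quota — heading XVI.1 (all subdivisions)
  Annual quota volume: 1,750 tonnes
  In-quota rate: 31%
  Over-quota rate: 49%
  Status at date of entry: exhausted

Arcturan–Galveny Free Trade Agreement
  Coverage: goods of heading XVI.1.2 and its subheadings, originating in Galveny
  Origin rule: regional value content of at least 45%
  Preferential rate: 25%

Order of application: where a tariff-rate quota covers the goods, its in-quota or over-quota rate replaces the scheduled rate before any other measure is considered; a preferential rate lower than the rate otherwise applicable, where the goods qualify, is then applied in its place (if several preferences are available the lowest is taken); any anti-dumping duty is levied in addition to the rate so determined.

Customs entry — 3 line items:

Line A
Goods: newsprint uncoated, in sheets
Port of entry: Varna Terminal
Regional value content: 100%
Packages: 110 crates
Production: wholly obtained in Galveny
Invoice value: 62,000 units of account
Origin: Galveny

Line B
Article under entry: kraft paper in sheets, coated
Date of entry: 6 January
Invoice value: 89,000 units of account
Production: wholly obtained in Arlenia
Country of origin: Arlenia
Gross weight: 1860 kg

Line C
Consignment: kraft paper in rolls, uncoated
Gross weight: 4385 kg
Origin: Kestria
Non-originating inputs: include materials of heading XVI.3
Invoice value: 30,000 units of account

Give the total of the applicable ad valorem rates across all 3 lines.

32%

Line A: newsprint → XVI.1; uncoated → XVI.1.2; in sheets → XVI.1.2.1. Scheduled 35%. quota on XVI.1 exhausted → over-quota 49%; Galveny agreement on XVI.3.1.1: XVI.1.2.1 not covered; Galveny agreement on XVI.1.2: RVC ≥ 45% → 25% available; preferential 25%. → 25%.
Line B: kraft paper → XVI.3; coated → XVI.3.2; in sheets → XVI.3.2.2. Scheduled 21%. Arlenia agreement on XVI.3.2: wholly obtained → 2% available; preferential 2%. → 2%.
Line C: kraft paper → XVI.3; uncoated → XVI.3.1; in rolls → XVI.3.1.2. Scheduled 5%. Kestria agreement on XVI.3: CTH not met. → 5%.
Sum: 25% + 2% + 5% = 32%.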